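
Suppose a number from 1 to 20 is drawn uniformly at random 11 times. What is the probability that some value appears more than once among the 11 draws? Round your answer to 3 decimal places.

0.967

P(all 11 different) = 20/20 · 19/20 · ··· · 10/20 ≈ 0.033.
P(at least two equal) = 1 − 0.033 = 0.967.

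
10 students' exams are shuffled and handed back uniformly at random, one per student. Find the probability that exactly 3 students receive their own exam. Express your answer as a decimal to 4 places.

Choose which 3 of the 10 are fixed: C(10,3) = 120 ways.
The remaining 7 must have no fixed point: D(7) = 1854.
P = 120·1854/3628800 = 103/1680 ≈ 0.0613.

0.0613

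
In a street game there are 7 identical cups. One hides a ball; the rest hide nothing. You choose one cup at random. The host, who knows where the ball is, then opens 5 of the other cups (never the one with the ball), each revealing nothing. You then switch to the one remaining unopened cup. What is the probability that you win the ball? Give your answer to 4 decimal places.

0.8571

Your original cup holds the ball with probability 1/7, so the other 6 collectively hold it with probability 6/7.
The host can always find 5 empty cups to open, so the reveals don't change that 6/7; it is now spread over the 1 remaining unopened cup.
P(win by switching) = (6/7) · (1/1) = 6/7 ≈ 0.8571.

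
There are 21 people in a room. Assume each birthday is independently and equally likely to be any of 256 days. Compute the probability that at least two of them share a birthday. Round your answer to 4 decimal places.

0.5696

It's easier to compute the probability that all 21 are distinct.
P(all distinct) = 256/256 · 255/256 · ··· · 236/256 ≈ 0.4304.
So the probability of at least one match is 1 − 0.4304 = 0.5696.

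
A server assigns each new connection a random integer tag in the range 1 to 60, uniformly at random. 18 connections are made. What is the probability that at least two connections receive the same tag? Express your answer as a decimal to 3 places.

0.942

It's easier to compute the probability that all 18 are distinct.
P(all distinct) = 60/60 · 59/60 · ··· · 43/60 ≈ 0.058.
So the probability of at least one match is 1 − 0.058 = 0.942.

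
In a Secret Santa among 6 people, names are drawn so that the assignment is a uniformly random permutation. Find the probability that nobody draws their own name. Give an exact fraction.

53/144

This is the derangement probability: permutations of 6 with no fixed point.
D(6) = 6! · (1 − 1/1! + 1/2! − ··· + (−1)^6/6!) = 265.
P = 265/720 = 53/144.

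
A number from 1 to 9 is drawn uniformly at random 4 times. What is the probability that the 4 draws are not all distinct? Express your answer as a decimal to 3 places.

0.539

P(all 4 different) = 9/9 · 8/9 · ··· · 6/9 ≈ 0.461.
P(at least two equal) = 1 − 0.461 = 0.539.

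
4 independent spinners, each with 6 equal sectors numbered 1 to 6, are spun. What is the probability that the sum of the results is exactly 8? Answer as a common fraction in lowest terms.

There are 6^4 = 1296 equally likely outcomes.
The number of ordered 4-tuples from {1,…,6} summing to 8 is 35.
P(sum = 8) = 35/1296.

35/1296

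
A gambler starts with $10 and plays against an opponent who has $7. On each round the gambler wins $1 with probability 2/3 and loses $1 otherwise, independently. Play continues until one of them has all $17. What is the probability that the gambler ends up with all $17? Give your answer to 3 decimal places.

0.999

Let r = q/p = (1/3)/(2/3) = 1/2. The recurrence P(i) = p·P(i+1) + q·P(i−1) with P(0)=0, P(17)=1 gives P(i) = (1 − r^i)/(1 − r^17).
P(10) = (1 − (1/2)^10) / (1 − (1/2)^17) = 130944/131071 ≈ 0.999.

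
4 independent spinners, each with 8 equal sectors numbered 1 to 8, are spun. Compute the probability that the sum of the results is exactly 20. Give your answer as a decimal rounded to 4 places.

0.0769

There are 8^4 = 4096 equally likely outcomes.
The number of ordered 4-tuples from {1,…,8} summing to 20 is 315.
P(sum = 20) = 315/4096 ≈ 0.0769.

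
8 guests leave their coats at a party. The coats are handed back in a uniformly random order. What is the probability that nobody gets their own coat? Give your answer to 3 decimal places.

This is the derangement probability: permutations of 8 with no fixed point.
D(8) = 8! · (1 − 1/1! + 1/2! − ··· + (−1)^8/8!) = 14833.
P = 14833/40320 = 2119/5760 ≈ 0.368.

0.368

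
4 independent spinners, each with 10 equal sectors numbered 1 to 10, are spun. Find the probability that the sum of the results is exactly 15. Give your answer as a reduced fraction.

87/2500

There are 10^4 = 10000 equally likely outcomes.
The number of ordered 4-tuples from {1,…,10} summing to 15 is 348.
P(sum = 15) = 348/10000 = 87/2500.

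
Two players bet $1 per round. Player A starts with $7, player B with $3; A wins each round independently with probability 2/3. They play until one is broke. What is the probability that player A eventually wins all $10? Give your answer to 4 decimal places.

0.9932

Let r = q/p = (1/3)/(2/3) = 1/2. The recurrence P(i) = p·P(i+1) + q·P(i−1) with P(0)=0, P(10)=1 gives P(i) = (1 − r^i)/(1 − r^10).
P(7) = (1 − (1/2)^7) / (1 − (1/2)^10) = 1016/1023 ≈ 0.9932.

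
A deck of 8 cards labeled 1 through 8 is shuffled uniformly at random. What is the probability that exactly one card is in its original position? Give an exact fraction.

Choose which one is fixed: C(8,1) = 8 ways.
The remaining 7 must have no fixed point: D(7) = 1854.
P = 8·1854/40320 = 103/280.

103/280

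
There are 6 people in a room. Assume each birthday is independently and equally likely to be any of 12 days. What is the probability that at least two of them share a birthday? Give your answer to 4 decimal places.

It's easier to compute the probability that all 6 are distinct.
P(all distinct) = 12/12 · 11/12 · ··· · 7/12 ≈ 0.2228.
So the probability of at least one match is 1 − 0.2228 = 0.7772.

0.7772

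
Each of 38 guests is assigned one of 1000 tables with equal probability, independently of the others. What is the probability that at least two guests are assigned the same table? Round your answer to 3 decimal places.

It's easier to compute the probability that all 38 are distinct.
P(all distinct) = 1000/1000 · 999/1000 · ··· · 963/1000 ≈ 0.491.
So the probability of at least one match is 1 − 0.491 = 0.509.

0.509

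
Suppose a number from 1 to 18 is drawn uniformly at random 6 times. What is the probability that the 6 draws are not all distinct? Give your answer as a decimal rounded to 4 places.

P(all 6 different) = 18/18 · 17/18 · ··· · 13/18 ≈ 0.3930.
P(at least two equal) = 1 − 0.3930 = 0.6070.

0.6070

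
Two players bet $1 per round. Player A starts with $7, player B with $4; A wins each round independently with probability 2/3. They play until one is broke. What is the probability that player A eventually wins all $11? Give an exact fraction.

Let r = q/p = (1/3)/(2/3) = 1/2. The recurrence P(i) = p·P(i+1) + q·P(i−1) with P(0)=0, P(11)=1 gives P(i) = (1 − r^i)/(1 − r^11).
P(7) = (1 − (1/2)^7) / (1 − (1/2)^11) = 2032/2047.

2032/2047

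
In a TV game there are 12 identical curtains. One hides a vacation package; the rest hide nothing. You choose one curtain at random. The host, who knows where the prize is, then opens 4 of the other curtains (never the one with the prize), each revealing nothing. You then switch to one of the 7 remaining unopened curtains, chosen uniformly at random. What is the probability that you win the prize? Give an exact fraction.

11/84

Your original curtain holds the prize with probability 1/12, so the other 11 collectively hold it with probability 11/12.
The host can always find 4 empty curtains to open, so the reveals don't change that 11/12; it is now spread over the 7 remaining unopened curtains.
P(win by switching) = (11/12) · (1/7) = 11/84.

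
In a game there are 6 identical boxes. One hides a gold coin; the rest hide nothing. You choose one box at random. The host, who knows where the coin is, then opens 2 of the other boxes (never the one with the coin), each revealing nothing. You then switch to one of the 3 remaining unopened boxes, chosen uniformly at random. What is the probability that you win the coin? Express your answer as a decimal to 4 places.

Your original box holds the coin with probability 1/6, so the other 5 collectively hold it with probability 5/6.
The host can always find 2 empty boxes to open, so the reveals don't change that 5/6; it is now spread over the 3 remaining unopened boxes.
P(win by switching) = (5/6) · (1/3) = 5/18 ≈ 0.2778.

0.2778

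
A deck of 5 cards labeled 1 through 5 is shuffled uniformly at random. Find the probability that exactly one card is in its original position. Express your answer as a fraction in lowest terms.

3/8

Choose which one is fixed: C(5,1) = 5 ways.
The remaining 4 must have no fixed point: D(4) = 9.
P = 5·9/120 = 3/8.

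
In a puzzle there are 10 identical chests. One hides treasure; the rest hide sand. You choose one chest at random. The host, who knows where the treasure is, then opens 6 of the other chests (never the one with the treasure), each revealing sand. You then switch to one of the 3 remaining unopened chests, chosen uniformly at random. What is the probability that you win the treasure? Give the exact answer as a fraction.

Your original chest holds the treasure with probability 1/10, so the other 9 collectively hold it with probability 9/10.
The host can always find 6 empty chests to open, so the reveals don't change that 9/10; it is now spread over the 3 remaining unopened chests.
P(win by switching) = (9/10) · (1/3) = 3/10.

3/10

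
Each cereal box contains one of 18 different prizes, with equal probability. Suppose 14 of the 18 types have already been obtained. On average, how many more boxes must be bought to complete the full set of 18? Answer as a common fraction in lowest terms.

75/2

Starting from 14 distinct types, each trial gives a new one with probability (18−i)/18 when i types are held, so the wait for the next new type is 18/(18−i).
E = 18/4 + 18/3 + 18/2 + 18/1 = 75/2.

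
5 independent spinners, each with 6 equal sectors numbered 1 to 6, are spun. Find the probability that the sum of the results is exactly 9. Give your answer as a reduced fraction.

35/3888

There are 6^5 = 7776 equally likely outcomes.
The number of ordered 5-tuples from {1,…,6} summing to 9 is 70.
P(sum = 9) = 70/7776 = 35/3888.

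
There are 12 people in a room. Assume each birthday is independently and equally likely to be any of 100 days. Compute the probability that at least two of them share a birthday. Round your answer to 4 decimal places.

0.4968

It's easier to compute the probability that all 12 are distinct.
P(all distinct) = 100/100 · 99/100 · ··· · 89/100 ≈ 0.5032.
So the probability of at least one match is 1 − 0.5032 = 0.4968.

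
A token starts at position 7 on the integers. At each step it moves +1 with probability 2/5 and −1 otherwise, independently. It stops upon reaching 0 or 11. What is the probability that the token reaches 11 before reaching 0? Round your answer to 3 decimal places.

Let r = q/p = (3/5)/(2/5) = 3/2. The recurrence P(i) = p·P(i+1) + q·P(i−1) with P(0)=0, P(11)=1 gives P(i) = (1 − r^i)/(1 − r^11).
P(7) = (1 − (3/2)^7) / (1 − (3/2)^11) = 32944/175099 ≈ 0.188.

0.188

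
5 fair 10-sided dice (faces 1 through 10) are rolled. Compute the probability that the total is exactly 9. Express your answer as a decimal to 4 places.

0.0007

There are 10^5 = 100000 equally likely outcomes.
The number of ordered 5-tuples from {1,…,10} summing to 9 is 70.
P(sum = 9) = 70/100000 = 7/10000 ≈ 0.0007.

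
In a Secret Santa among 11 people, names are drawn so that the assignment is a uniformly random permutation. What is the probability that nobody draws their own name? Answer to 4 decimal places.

This is the derangement probability: permutations of 11 with no fixed point.
D(11) = 11! · (1 − 1/1! + 1/2! − ··· + (−1)^11/11!) = 14684570.
P = 14684570/39916800 = 1468457/3991680 ≈ 0.3679.

0.3679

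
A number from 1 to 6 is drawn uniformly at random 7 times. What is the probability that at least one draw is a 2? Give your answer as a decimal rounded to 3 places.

P(no draw is a 2) = (5/6)^7 ≈ 0.279.
P(at least one) = 1 − 0.279 = 0.721.

0.721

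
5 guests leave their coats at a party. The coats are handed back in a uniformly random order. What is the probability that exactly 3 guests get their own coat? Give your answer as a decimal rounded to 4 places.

0.0833

Choose which 3 of the 5 are fixed: C(5,3) = 10 ways.
The remaining 2 must have no fixed point: D(2) = 1.
P = 10·1/120 = 1/12 ≈ 0.0833.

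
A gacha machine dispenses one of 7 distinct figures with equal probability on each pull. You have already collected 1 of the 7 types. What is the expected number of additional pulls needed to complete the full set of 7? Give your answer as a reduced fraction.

Starting from 1 distinct type, each trial gives a new one with probability (7−i)/7 when i types are held, so the wait for the next new type is 7/(7−i).
E = 7/6 + 7/5 + 7/4 + 7/3 + 7/2 + 7/1 = 343/20.

343/20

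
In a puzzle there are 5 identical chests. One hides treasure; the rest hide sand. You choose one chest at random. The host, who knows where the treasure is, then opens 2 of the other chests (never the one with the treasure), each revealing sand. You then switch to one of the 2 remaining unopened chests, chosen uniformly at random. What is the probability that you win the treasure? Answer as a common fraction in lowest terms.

Your original chest holds the treasure with probability 1/5, so the other 4 collectively hold it with probability 4/5.
The host can always find 2 empty chests to open, so the reveals don't change that 4/5; it is now spread over the 2 remaining unopened chests.
P(win by switching) = (4/5) · (1/2) = 2/5.

2/5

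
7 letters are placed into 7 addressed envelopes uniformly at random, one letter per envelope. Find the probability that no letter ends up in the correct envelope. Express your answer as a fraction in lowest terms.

This is the derangement probability: permutations of 7 with no fixed point.
D(7) = 7! · (1 − 1/1! + 1/2! − ··· + (−1)^7/7!) = 1854.
P = 1854/5040 = 103/280.

103/280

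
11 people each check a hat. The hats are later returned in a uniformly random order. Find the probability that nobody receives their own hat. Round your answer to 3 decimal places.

This is the derangement probability: permutations of 11 with no fixed point.
D(11) = 11! · (1 − 1/1! + 1/2! − ··· + (−1)^11/11!) = 14684570.
P = 14684570/39916800 = 1468457/3991680 ≈ 0.368.

0.368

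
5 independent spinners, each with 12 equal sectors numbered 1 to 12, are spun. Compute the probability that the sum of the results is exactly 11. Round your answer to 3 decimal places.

0.001

There are 12^5 = 248832 equally likely outcomes.
The number of ordered 5-tuples from {1,…,12} summing to 11 is 210.
P(sum = 11) = 210/248832 = 35/41472 ≈ 0.001.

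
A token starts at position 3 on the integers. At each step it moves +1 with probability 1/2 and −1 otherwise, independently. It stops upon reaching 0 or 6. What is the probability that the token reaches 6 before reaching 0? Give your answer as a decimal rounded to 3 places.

With a fair step, P(i) = ½P(i−1) + ½P(i+1) with P(0)=0, P(6)=1 has the linear solution P(i) = i/6.
P(3) = 3/6 = 1/2 ≈ 0.500.

0.500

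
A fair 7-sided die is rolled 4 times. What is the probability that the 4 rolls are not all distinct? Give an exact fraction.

223/343

P(all 4 different) = 7/7 · 6/7 · ··· · 4/7 = 120/343.
P(at least two equal) = 1 − 120/343 = 223/343.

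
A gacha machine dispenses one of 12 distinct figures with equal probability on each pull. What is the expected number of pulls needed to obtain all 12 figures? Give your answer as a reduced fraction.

After i distinct types are collected, each trial gives a new one with probability (12−i)/12, so the expected wait for the next new type is 12/(12−i).
E = 12/12 + 12/11 + 12/10 + 12/9 + 12/8 + 12/7 + 12/6 + 12/5 + 12/4 + 12/3 + 12/2 + 12/1 = 86021/2310.

86021/2310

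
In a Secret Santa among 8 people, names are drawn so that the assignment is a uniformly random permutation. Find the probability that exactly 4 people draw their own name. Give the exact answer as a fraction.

1/64

Choose which 4 of the 8 are fixed: C(8,4) = 70 ways.
The remaining 4 must have no fixed point: D(4) = 9.
P = 70·9/40320 = 1/64.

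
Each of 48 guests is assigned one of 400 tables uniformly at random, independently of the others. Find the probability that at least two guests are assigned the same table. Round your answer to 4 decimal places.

It's easier to compute the probability that all 48 are distinct.
P(all distinct) = 400/400 · 399/400 · ··· · 353/400 ≈ 0.0529.
So the probability of at least one match is 1 − 0.0529 = 0.9471.

0.9471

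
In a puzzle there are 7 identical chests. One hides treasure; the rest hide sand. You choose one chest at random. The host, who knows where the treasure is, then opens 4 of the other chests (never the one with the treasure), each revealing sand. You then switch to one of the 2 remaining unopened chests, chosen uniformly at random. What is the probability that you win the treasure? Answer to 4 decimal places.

0.4286

Your original chest holds the treasure with probability 1/7, so the other 6 collectively hold it with probability 6/7.
The host can always find 4 empty chests to open, so the reveals don't change that 6/7; it is now spread over the 2 remaining unopened chests.
P(win by switching) = (6/7) · (1/2) = 3/7 ≈ 0.4286.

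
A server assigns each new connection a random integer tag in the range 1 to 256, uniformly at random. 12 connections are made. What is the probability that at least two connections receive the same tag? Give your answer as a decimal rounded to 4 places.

It's easier to compute the probability that all 12 are distinct.
P(all distinct) = 256/256 · 255/256 · ··· · 245/256 ≈ 0.7697.
So the probability of at least one match is 1 − 0.7697 = 0.2303.

0.2303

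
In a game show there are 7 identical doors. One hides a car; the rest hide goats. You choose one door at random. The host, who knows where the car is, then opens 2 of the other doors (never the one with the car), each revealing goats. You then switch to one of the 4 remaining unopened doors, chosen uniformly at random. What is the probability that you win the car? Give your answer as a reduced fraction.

Your original door holds the car with probability 1/7, so the other 6 collectively hold it with probability 6/7.
The host can always find 2 empty doors to open, so the reveals don't change that 6/7; it is now spread over the 4 remaining unopened doors.
P(win by switching) = (6/7) · (1/4) = 3/14.

3/14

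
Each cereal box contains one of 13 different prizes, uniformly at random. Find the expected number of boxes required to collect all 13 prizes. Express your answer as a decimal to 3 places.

After i distinct types are collected, each trial gives a new one with probability (13−i)/13, so the expected wait for the next new type is 13/(13−i).
E = 13/13 + 13/12 + 13/11 + 13/10 + 13/9 + 13/8 + 13/7 + 13/6 + 13/5 + 13/4 + 13/3 + 13/2 + 13/1 = 1145993/27720 ≈ 41.342.

41.342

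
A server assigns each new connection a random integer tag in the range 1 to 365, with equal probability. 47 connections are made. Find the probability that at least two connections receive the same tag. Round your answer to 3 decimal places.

It's easier to compute the probability that all 47 are distinct.
P(all distinct) = 365/365 · 364/365 · ··· · 319/365 ≈ 0.045.
So the probability of at least one match is 1 − 0.045 = 0.955.

0.955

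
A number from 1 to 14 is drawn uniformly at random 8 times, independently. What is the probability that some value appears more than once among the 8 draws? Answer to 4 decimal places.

P(all 8 different) = 14/14 · 13/14 · ··· · 7/14 ≈ 0.0820.
P(at least two equal) = 1 − 0.0820 = 0.9180.

0.9180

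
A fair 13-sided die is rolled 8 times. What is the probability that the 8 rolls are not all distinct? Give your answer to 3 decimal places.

P(all 8 different) = 13/13 · 12/13 · ··· · 6/13 ≈ 0.064.
P(at least two equal) = 1 − 0.064 = 0.936.

0.936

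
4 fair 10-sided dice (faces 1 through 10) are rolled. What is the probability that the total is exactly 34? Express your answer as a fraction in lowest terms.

There are 10^4 = 10000 equally likely outcomes.
The number of ordered 4-tuples from {1,…,10} summing to 34 is 84.
P(sum = 34) = 84/10000 = 21/2500.

21/2500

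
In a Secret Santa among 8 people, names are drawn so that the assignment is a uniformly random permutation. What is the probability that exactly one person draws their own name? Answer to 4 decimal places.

Choose which one is fixed: C(8,1) = 8 ways.
The remaining 7 must have no fixed point: D(7) = 1854.
P = 8·1854/40320 = 103/280 ≈ 0.3679.

0.3679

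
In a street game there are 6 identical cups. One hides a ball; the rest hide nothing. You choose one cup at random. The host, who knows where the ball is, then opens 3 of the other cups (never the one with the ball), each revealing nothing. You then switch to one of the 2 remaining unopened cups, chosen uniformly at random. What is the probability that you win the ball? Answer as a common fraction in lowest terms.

5/12

Your original cup holds the ball with probability 1/6, so the other 5 collectively hold it with probability 5/6.
The host can always find 3 empty cups to open, so the reveals don't change that 5/6; it is now spread over the 2 remaining unopened cups.
P(win by switching) = (5/6) · (1/2) = 5/12.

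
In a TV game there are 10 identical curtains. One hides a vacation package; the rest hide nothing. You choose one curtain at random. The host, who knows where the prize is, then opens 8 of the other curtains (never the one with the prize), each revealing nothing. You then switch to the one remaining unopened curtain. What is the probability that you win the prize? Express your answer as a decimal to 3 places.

Your original curtain holds the prize with probability 1/10, so the other 9 collectively hold it with probability 9/10.
The host can always find 8 empty curtains to open, so the reveals don't change that 9/10; it is now spread over the 1 remaining unopened curtain.
P(win by switching) = (9/10) · (1/1) = 9/10 ≈ 0.900.

0.900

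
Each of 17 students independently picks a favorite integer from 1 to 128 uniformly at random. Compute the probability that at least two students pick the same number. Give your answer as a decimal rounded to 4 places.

It's easier to compute the probability that all 17 are distinct.
P(all distinct) = 128/128 · 127/128 · ··· · 112/128 ≈ 0.3291.
So the probability of at least one match is 1 − 0.3291 = 0.6709.

0.6709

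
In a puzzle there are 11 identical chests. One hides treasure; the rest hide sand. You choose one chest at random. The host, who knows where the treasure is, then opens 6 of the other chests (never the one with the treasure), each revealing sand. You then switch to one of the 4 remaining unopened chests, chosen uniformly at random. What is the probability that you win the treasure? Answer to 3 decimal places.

Your original chest holds the treasure with probability 1/11, so the other 10 collectively hold it with probability 10/11.
The host can always find 6 empty chests to open, so the reveals don't change that 10/11; it is now spread over the 4 remaining unopened chests.
P(win by switching) = (10/11) · (1/4) = 5/22 ≈ 0.227.

0.227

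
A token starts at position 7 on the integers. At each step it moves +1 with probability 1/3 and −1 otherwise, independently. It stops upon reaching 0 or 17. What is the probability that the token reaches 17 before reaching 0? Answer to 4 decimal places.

0.0010

Let r = q/p = (2/3)/(1/3) = 2. The recurrence P(i) = p·P(i+1) + q·P(i−1) with P(0)=0, P(17)=1 gives P(i) = (1 − r^i)/(1 − r^17).
P(7) = (1 − (2)^7) / (1 − (2)^17) = 127/131071 ≈ 0.0010.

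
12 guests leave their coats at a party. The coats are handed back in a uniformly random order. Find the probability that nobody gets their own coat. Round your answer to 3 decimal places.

This is the derangement probability: permutations of 12 with no fixed point.
D(12) = 12! · (1 − 1/1! + 1/2! − ··· + (−1)^12/12!) = 176214841.
P = 176214841/479001600 = 16019531/43545600 ≈ 0.368.

0.368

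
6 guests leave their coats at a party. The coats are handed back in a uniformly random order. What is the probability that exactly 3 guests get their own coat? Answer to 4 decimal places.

Choose which 3 of the 6 are fixed: C(6,3) = 20 ways.
The remaining 3 must have no fixed point: D(3) = 2.
P = 20·2/720 = 1/18 ≈ 0.0556.

0.0556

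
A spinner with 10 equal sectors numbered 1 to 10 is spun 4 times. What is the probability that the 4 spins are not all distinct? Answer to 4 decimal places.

P(all 4 different) = 10/10 · 9/10 · ··· · 7/10 ≈ 0.5040.
P(at least two equal) = 1 − 0.5040 = 0.4960.

0.4960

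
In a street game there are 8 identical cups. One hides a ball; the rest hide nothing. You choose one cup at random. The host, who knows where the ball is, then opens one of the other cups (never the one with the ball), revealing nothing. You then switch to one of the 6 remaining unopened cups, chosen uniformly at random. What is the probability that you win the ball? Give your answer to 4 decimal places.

0.1458

Your original cup holds the ball with probability 1/8, so the other 7 collectively hold it with probability 7/8.
The host can always find an empty cup to open, so this doesn't change that 7/8; it is now spread over the 6 remaining unopened cups.
P(win by switching) = (7/8) · (1/6) = 7/48 ≈ 0.1458.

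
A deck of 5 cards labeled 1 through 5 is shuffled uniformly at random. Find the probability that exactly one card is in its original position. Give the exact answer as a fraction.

Choose which one is fixed: C(5,1) = 5 ways.
The remaining 4 must have no fixed point: D(4) = 9.
P = 5·9/120 = 3/8.

3/8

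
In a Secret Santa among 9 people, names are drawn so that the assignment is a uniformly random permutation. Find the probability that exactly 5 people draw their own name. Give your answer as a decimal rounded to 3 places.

0.003

Choose which 5 of the 9 are fixed: C(9,5) = 126 ways.
The remaining 4 must have no fixed point: D(4) = 9.
P = 126·9/362880 = 1/320 ≈ 0.003.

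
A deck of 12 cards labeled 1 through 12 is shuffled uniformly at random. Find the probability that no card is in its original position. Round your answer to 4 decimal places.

This is the derangement probability: permutations of 12 with no fixed point.
D(12) = 12! · (1 − 1/1! + 1/2! − ··· + (−1)^12/12!) = 176214841.
P = 176214841/479001600 = 16019531/43545600 ≈ 0.3679.

0.3679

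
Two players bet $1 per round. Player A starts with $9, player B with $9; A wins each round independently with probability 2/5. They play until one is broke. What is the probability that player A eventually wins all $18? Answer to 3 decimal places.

0.025

Let r = q/p = (3/5)/(2/5) = 3/2. The recurrence P(i) = p·P(i+1) + q·P(i−1) with P(0)=0, P(18)=1 gives P(i) = (1 − r^i)/(1 − r^18).
P(9) = (1 − (3/2)^9) / (1 − (3/2)^18) = 512/20195 ≈ 0.025.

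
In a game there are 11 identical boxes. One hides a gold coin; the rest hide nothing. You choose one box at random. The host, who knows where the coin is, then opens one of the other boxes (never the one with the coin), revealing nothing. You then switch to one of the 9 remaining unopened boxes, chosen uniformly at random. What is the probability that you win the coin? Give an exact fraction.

Your original box holds the coin with probability 1/11, so the other 10 collectively hold it with probability 10/11.
The host can always find an empty box to open, so this doesn't change that 10/11; it is now spread over the 9 remaining unopened boxes.
P(win by switching) = (10/11) · (1/9) = 10/99.

10/99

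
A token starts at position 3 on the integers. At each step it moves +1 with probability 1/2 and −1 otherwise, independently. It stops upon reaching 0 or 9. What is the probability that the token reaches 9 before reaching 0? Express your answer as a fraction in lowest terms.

With a fair step, P(i) = ½P(i−1) + ½P(i+1) with P(0)=0, P(9)=1 has the linear solution P(i) = i/9.
P(3) = 3/9 = 1/3.

1/3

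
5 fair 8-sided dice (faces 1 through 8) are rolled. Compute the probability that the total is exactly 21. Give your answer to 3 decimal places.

There are 8^5 = 32768 equally likely outcomes.
The number of ordered 5-tuples from {1,…,8} summing to 21 is 2380.
P(sum = 21) = 2380/32768 = 595/8192 ≈ 0.073.

0.073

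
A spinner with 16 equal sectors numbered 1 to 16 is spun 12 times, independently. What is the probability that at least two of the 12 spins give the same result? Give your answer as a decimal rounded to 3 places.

P(all 12 different) = 16/16 · 15/16 · ··· · 5/16 ≈ 0.003.
P(at least two equal) = 1 − 0.003 = 0.997.

0.997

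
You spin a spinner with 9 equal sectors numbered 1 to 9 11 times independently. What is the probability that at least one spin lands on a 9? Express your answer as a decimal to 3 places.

0.726

P(no spin lands on a 9) = (8/9)^11 ≈ 0.274.
P(at least one) = 1 − 0.274 = 0.726.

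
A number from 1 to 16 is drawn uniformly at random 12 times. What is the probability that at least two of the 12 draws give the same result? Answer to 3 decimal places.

P(all 12 different) = 16/16 · 15/16 · ··· · 5/16 ≈ 0.003.
P(at least two equal) = 1 − 0.003 = 0.997.

0.997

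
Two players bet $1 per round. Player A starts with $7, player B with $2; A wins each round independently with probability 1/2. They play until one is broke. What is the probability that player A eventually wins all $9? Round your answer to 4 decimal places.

0.7778

With a fair step, P(i) = ½P(i−1) + ½P(i+1) with P(0)=0, P(9)=1 has the linear solution P(i) = i/9.
P(7) = 7/9 ≈ 0.7778.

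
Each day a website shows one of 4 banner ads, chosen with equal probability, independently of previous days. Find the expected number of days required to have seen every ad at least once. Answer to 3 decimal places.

8.333

After i distinct types are collected, each trial gives a new one with probability (4−i)/4, so the expected wait for the next new type is 4/(4−i).
E = 4/4 + 4/3 + 4/2 + 4/1 = 25/3 ≈ 8.333.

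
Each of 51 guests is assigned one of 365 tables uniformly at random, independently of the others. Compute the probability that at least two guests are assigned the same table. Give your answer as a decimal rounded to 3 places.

0.974

It's easier to compute the probability that all 51 are distinct.
P(all distinct) = 365/365 · 364/365 · ··· · 315/365 ≈ 0.026.
So the probability of at least one match is 1 − 0.026 = 0.974.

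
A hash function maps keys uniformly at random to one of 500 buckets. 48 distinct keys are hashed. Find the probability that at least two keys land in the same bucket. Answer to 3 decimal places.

0.903

It's easier to compute the probability that all 48 are distinct.
P(all distinct) = 500/500 · 499/500 · ··· · 453/500 ≈ 0.097.
So the probability of at least one match is 1 − 0.097 = 0.903.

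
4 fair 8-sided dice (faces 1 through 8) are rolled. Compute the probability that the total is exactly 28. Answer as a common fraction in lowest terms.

There are 8^4 = 4096 equally likely outcomes.
The number of ordered 4-tuples from {1,…,8} summing to 28 is 35.
P(sum = 28) = 35/4096.

35/4096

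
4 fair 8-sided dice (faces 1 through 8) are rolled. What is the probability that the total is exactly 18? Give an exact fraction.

43/512

There are 8^4 = 4096 equally likely outcomes.
The number of ordered 4-tuples from {1,…,8} summing to 18 is 344.
P(sum = 18) = 344/4096 = 43/512.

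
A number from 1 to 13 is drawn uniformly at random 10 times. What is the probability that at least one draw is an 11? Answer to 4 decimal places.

P(no draw is an 11) = (12/13)^10 ≈ 0.4491.
P(at least one) = 1 − 0.4491 = 0.5509.

0.5509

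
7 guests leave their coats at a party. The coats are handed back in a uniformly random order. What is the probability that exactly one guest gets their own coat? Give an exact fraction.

Choose which one is fixed: C(7,1) = 7 ways.
The remaining 6 must have no fixed point: D(6) = 265.
P = 7·265/5040 = 53/144.

53/144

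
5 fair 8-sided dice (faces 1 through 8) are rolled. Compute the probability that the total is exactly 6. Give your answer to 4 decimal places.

There are 8^5 = 32768 equally likely outcomes.
The number of ordered 5-tuples from {1,…,8} summing to 6 is 5.
P(sum = 6) = 5/32768 ≈ 0.0002.

0.0002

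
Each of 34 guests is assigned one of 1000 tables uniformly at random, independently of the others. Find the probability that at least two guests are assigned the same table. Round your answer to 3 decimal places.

It's easier to compute the probability that all 34 are distinct.
P(all distinct) = 1000/1000 · 999/1000 · ··· · 967/1000 ≈ 0.567.
So the probability of at least one match is 1 − 0.567 = 0.433.

0.433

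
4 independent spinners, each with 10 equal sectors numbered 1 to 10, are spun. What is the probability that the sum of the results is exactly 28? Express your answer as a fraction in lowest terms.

83/2000

There are 10^4 = 10000 equally likely outcomes.
The number of ordered 4-tuples from {1,…,10} summing to 28 is 415.
P(sum = 28) = 415/10000 = 83/2000.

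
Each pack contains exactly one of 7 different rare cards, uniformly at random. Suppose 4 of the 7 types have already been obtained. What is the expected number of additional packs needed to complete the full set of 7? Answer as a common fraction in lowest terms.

77/6

Starting from 4 distinct types, each trial gives a new one with probability (7−i)/7 when i types are held, so the wait for the next new type is 7/(7−i).
E = 7/3 + 7/2 + 7/1 = 77/6.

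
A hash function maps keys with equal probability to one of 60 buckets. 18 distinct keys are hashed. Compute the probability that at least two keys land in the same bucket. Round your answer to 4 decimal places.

It's easier to compute the probability that all 18 are distinct.
P(all distinct) = 60/60 · 59/60 · ··· · 43/60 ≈ 0.0583.
So the probability of at least one match is 1 − 0.0583 = 0.9417.

0.9417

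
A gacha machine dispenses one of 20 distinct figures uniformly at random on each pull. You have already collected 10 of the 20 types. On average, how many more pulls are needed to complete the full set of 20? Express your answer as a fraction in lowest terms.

Starting from 10 distinct types, each trial gives a new one with probability (20−i)/20 when i types are held, so the wait for the next new type is 20/(20−i).
E = 20/10 + 20/9 + 20/8 + 20/7 + 20/6 + 20/5 + 20/4 + 20/3 + 20/2 + 20/1 = 7381/126.

7381/126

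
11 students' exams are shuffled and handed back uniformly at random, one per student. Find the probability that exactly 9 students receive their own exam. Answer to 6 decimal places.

Choose which 9 of the 11 are fixed: C(11,9) = 55 ways.
The remaining 2 must have no fixed point: D(2) = 1.
P = 55·1/39916800 = 1/725760 ≈ 0.000001.

0.000001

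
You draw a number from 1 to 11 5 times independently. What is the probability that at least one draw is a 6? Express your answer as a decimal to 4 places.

0.3791

P(no draw is a 6) = (10/11)^5 ≈ 0.6209.
P(at least one) = 1 − 0.6209 = 0.3791.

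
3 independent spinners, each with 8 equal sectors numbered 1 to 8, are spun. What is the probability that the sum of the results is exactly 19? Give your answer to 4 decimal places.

There are 8^3 = 512 equally likely outcomes.
The number of ordered 3-tuples from {1,…,8} summing to 19 is 21.
P(sum = 19) = 21/512 ≈ 0.0410.

0.0410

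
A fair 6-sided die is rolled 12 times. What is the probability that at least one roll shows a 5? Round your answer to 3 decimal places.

0.888

P(no roll shows a 5) = (5/6)^12 ≈ 0.112.
P(at least one) = 1 − 0.112 = 0.888.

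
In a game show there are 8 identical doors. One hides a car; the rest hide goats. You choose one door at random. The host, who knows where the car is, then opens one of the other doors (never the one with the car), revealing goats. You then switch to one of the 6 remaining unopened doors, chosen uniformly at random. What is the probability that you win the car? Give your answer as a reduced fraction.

7/48

Your original door holds the car with probability 1/8, so the other 7 collectively hold it with probability 7/8.
The host can always find an empty door to open, so this doesn't change that 7/8; it is now spread over the 6 remaining unopened doors.
P(win by switching) = (7/8) · (1/6) = 7/48.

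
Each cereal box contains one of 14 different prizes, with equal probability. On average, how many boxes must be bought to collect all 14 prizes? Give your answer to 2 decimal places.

45.52

After i distinct types are collected, each trial gives a new one with probability (14−i)/14, so the expected wait for the next new type is 14/(14−i).
E = 14/14 + 14/13 + 14/12 + 14/11 + 14/10 + 14/9 + 14/8 + 14/7 + 14/6 + 14/5 + 14/4 + 14/3 + 14/2 + 14/1 = 1171733/25740 ≈ 45.52.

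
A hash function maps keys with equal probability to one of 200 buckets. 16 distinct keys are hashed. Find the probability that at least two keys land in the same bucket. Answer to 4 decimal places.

It's easier to compute the probability that all 16 are distinct.
P(all distinct) = 200/200 · 199/200 · ··· · 185/200 ≈ 0.5400.
So the probability of at least one match is 1 − 0.5400 = 0.4600.

0.4600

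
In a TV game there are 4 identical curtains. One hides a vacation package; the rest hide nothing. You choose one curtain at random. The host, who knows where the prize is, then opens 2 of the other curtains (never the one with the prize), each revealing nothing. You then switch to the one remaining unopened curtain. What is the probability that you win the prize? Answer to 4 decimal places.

0.7500

Your original curtain holds the prize with probability 1/4, so the other 3 collectively hold it with probability 3/4.
The host can always find 2 empty curtains to open, so the reveals don't change that 3/4; it is now spread over the 1 remaining unopened curtain.
P(win by switching) = (3/4) · (1/1) = 3/4 ≈ 0.7500.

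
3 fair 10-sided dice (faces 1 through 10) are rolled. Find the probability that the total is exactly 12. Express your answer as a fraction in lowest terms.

There are 10^3 = 1000 equally likely outcomes.
The number of ordered 3-tuples from {1,…,10} summing to 12 is 55.
P(sum = 12) = 55/1000 = 11/200.

11/200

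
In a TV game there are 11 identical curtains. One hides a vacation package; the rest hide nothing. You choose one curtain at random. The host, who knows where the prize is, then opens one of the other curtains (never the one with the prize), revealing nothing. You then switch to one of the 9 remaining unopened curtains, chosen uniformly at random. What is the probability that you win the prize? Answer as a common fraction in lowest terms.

Your original curtain holds the prize with probability 1/11, so the other 10 collectively hold it with probability 10/11.
The host can always find an empty curtain to open, so this doesn't change that 10/11; it is now spread over the 9 remaining unopened curtains.
P(win by switching) = (10/11) · (1/9) = 10/99.

10/99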